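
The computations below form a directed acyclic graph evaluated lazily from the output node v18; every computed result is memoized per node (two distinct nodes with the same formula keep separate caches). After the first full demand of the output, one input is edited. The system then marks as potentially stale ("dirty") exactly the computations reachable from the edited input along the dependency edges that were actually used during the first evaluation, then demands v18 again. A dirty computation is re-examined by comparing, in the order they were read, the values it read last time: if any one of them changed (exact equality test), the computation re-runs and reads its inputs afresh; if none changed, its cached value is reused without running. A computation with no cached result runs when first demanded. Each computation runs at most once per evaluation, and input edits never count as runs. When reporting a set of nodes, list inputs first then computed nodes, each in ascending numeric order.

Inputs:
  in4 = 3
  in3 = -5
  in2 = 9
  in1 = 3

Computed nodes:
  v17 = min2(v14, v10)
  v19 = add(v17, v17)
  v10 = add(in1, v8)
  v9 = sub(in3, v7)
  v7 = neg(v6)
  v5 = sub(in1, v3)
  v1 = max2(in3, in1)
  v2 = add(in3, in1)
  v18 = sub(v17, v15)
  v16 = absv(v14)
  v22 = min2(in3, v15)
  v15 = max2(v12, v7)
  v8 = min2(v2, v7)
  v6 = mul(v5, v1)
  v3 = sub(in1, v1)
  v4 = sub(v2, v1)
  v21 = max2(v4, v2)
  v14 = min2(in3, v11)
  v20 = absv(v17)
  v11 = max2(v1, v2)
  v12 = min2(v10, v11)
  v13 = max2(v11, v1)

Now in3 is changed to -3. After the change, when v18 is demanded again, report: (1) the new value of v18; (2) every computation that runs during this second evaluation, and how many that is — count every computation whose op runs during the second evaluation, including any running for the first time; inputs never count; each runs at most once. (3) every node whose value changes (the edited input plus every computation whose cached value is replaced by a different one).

Demanding v18 again yields 0.
6 computations run: v1, v2, v8, v11, v14, v17.
The nodes whose values change: in3, v2, v14.
Note where the cutoff bites: v3 is checked, finds nothing changed, and keeps its cache.

First demand of the output computes:
  v1 = max2(-5, 3) = 3
  v2 = add(-5, 3) = -2
  v3 = sub(3, 3) = 0
  v5 = sub(3, 0) = 3
  v6 = mul(3, 3) = 9
  v7 = neg(9) = -9
  v8 = min2(-2, -9) = -9
  v10 = add(3, -9) = -6
  v11 = max2(3, -2) = 3
  v12 = min2(-6, 3) = -6
  v14 = min2(-5, 3) = -5
  v15 = max2(-6, -9) = -6
  v17 = min2(-5, -6) = -6
  v18 = sub(-6, -6) = 0

After the edit, cleaning proceeds:
  v1: a read changed (in3 -5->-3) — executes, giving 3 — identical to its old value.
  v2: a read changed (in3 -5->-3) — executes, giving 0.
  v3: dirty, but its reads are unchanged (in1 unchanged, v1 unchanged); cached 0 stands.
  v5: dirty, but its reads are unchanged (in1 unchanged, v3 unchanged); cached 3 stands.
  v6: dirty, but its reads are unchanged (v5 unchanged, v1 unchanged); cached 9 stands.
  v7: dirty, but its reads are unchanged (v6 unchanged); cached -9 stands.
  v8: a read changed (v2 -2->0) — executes, giving -9 — identical to its old value.
  v10: dirty, but its reads are unchanged (in1 unchanged, v8 unchanged); cached -6 stands.
  v11: a read changed (v2 -2->0) — executes, giving 3 — identical to its old value.
  v12: dirty, but its reads are unchanged (v10 unchanged, v11 unchanged); cached -6 stands.
  v14: a read changed (in3 -5->-3) — executes, giving -3.
  v15: dirty, but its reads are unchanged (v12 unchanged, v7 unchanged); cached -6 stands.
  v17: a read changed (v14 -5->-3) — executes, giving -6 — identical to its old value.
  v18: dirty, but its reads are unchanged (v17 unchanged, v15 unchanged); cached 0 stands.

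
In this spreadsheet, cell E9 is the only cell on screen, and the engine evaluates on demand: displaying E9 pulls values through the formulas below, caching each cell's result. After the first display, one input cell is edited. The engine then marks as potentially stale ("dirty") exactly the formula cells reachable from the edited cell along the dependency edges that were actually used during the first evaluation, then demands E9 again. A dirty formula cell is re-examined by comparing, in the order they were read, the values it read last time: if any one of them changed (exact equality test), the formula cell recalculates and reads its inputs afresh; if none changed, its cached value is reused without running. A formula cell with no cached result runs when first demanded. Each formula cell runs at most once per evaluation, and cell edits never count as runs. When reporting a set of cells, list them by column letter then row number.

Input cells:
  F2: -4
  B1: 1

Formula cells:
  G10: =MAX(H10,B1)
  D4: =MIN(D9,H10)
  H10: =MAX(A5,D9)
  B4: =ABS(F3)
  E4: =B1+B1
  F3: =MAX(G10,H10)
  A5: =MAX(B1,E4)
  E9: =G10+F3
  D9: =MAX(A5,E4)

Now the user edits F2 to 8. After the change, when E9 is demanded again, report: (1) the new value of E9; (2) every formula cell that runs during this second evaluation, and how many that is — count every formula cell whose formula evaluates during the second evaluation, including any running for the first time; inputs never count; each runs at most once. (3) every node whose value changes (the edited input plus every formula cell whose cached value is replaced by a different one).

E9 now evaluates to 4.
Run set: none (0 run).
Changed values: F2.
The important point: nothing the output needs ever reads F2, so the edit is invisible to it.

Initial pass — values computed on the first demand:
  E4 = 1 + 1 = 2
  A5 = MAX(1, 2) = 2
  D9 = MAX(2, 2) = 2
  H10 = MAX(2, 2) = 2
  G10 = MAX(2, 1) = 2
  F3 = MAX(2, 2) = 2
  E9 = 2 + 2 = 4

Second demand — change propagation:
  no demanded computation ever read F2, so the edit dirties nothing and nothing runs.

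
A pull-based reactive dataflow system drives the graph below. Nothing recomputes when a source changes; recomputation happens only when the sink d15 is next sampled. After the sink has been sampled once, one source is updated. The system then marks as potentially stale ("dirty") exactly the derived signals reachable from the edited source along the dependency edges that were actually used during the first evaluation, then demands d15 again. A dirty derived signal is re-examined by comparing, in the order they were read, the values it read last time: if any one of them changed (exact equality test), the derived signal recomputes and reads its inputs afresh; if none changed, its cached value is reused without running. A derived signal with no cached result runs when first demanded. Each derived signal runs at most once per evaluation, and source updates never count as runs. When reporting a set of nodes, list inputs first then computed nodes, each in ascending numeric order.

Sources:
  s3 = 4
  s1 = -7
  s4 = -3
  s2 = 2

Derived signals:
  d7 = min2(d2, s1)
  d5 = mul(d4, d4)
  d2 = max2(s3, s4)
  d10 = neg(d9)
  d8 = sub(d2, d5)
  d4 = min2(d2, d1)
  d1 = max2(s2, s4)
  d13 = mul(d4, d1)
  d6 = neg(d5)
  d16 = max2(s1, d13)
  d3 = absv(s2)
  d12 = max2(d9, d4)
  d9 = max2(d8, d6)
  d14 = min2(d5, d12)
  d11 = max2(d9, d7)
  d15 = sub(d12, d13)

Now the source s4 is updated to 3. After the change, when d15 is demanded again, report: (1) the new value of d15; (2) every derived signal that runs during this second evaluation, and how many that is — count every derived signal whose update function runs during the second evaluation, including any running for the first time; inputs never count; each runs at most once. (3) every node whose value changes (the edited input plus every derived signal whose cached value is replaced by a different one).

First evaluation (everything demanded from the output):
  d1 = max2(2, -3) = 2
  d2 = max2(4, -3) = 4
  d4 = min2(4, 2) = 2
  d5 = mul(2, 2) = 4
  d6 = neg(4) = -4
  d8 = sub(4, 4) = 0
  d9 = max2(0, -4) = 0
  d12 = max2(0, 2) = 2
  d13 = mul(2, 2) = 4
  d15 = sub(2, 4) = -2

Propagation after the edit:
  d1: runs — s4 -3->3; result 3.
  d2: runs — s4 -3->3; result 4 (same value as before).
  d4: runs — d1 2->3; result 3.
  d5: runs — d4 2->3; d4 2->3; result 9.
  d6: runs — d5 4->9; result -9.
  d8: runs — d5 4->9; result -5.
  d9: runs — d8 0->-5; d6 -4->-9; result -5.
  d12: runs — d9 0->-5; d4 2->3; result 3.
  d13: runs — d4 2->3; d1 2->3; result 9.
  d15: runs — d12 2->3; d13 4->9; result -6.

New value of d15: -6.
Derived signals that run: d1, d2, d4, d5, d6, d8, d9, d12, d13, d15 — 10 in total.
Values that change: s4, d1, d4, d5, d6, d8, d9, d12, d13, d15.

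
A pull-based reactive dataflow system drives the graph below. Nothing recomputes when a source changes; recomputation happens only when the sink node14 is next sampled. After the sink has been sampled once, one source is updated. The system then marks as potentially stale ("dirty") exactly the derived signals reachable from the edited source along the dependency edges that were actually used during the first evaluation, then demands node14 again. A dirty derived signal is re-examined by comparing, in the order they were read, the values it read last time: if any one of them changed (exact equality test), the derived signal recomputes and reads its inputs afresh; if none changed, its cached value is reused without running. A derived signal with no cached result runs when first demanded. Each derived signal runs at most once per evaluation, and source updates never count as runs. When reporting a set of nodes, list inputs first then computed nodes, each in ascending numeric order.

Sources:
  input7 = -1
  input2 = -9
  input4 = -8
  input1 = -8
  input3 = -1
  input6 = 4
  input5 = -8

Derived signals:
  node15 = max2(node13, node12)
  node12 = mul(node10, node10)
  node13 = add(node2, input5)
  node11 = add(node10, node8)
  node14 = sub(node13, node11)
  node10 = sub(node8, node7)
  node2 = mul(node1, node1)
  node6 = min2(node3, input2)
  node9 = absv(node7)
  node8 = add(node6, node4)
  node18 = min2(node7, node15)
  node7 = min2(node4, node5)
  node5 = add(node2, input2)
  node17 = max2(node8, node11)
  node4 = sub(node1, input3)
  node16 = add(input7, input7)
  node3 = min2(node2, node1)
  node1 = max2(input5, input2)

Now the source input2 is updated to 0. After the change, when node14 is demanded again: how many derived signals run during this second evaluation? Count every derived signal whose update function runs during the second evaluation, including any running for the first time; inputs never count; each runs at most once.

Derived signals that run: node1, node2, node3, node4, node5, node6, node7, node8, node10, node11, node13, node14 — 12 in total.

First evaluation (everything demanded from the output):
  node1 = max2(-8, -9) = -8
  node2 = mul(-8, -8) = 64
  node3 = min2(64, -8) = -8
  node4 = sub(-8, -1) = -7
  node5 = add(64, -9) = 55
  node6 = min2(-8, -9) = -9
  node7 = min2(-7, 55) = -7
  node8 = add(-9, -7) = -16
  node10 = sub(-16, -7) = -9
  node11 = add(-9, -16) = -25
  node13 = add(64, -8) = 56
  node14 = sub(56, -25) = 81

Propagation after the edit:
  node1: runs — input2 -9->0; result 0.
  node2: runs — node1 -8->0; node1 -8->0; result 0.
  node3: runs — node2 64->0; node1 -8->0; result 0.
  node4: runs — node1 -8->0; result 1.
  node5: runs — node2 64->0; input2 -9->0; result 0.
  node6: runs — node3 -8->0; input2 -9->0; result 0.
  node7: runs — node4 -7->1; node5 55->0; result 0.
  node8: runs — node6 -9->0; node4 -7->1; result 1.
  node10: runs — node8 -16->1; node7 -7->0; result 1.
  node11: runs — node10 -9->1; node8 -16->1; result 2.
  node13: runs — node2 64->0; result -8.
  node14: runs — node13 56->-8; node11 -25->2; result -10.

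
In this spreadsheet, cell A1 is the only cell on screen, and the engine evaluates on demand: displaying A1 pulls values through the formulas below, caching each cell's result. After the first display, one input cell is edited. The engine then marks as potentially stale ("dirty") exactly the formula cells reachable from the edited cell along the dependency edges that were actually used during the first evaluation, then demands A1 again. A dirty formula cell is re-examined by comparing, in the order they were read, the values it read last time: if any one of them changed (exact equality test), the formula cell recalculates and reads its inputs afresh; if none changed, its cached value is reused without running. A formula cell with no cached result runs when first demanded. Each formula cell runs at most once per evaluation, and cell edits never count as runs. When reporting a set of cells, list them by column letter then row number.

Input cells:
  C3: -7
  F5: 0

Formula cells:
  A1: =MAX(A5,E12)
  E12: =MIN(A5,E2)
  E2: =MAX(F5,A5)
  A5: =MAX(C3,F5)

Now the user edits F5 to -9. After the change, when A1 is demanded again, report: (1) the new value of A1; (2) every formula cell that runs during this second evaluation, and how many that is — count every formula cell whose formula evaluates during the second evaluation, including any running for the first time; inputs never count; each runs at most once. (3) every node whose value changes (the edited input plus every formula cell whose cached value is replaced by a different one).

Initial pass — values computed on the first demand:
  A5 = MAX(-7, 0) = 0
  E2 = MAX(0, 0) = 0
  E12 = MIN(0, 0) = 0
  A1 = MAX(0, 0) = 0

Second demand — change propagation:
  A5: re-runs because F5 0->-9; new result -7.
  E2: re-runs because F5 0->-9; A5 0->-7; new result -7.
  E12: re-runs because A5 0->-7; E2 0->-7; new result -7.
  A1: re-runs because A5 0->-7; E12 0->-7; new result -7.

A1 now evaluates to -7.
Run set: A1, A5, E2, E12 (4 run).
Changed values: A1, A5, E2, E12, F5.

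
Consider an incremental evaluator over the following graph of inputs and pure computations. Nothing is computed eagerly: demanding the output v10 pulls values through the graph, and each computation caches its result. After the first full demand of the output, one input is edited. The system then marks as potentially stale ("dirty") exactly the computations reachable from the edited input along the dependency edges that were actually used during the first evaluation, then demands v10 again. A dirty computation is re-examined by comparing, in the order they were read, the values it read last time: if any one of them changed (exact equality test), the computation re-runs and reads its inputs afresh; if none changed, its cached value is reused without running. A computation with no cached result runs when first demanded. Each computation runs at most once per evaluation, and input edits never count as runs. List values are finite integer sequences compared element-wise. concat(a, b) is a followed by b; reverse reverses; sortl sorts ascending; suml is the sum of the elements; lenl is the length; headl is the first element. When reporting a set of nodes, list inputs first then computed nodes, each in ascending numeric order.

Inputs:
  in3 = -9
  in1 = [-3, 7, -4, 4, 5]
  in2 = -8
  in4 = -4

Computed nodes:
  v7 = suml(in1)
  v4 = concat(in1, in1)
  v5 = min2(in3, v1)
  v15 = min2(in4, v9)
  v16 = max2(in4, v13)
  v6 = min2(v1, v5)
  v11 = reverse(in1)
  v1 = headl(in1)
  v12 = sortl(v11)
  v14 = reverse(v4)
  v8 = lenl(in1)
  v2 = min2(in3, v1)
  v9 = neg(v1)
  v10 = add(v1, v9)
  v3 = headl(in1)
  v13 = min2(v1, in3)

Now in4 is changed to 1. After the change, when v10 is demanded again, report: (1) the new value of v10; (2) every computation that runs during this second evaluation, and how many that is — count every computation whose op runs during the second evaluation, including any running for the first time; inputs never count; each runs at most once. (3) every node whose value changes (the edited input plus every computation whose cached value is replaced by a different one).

v10 now evaluates to 0.
Run set: none (0 run).
Changed values: in4.
The important point: nothing the output needs ever reads in4, so the edit is invisible to it.

Initial pass — values computed on the first demand:
  v1 = headl([-3, 7, -4, 4, 5]) = -3
  v9 = neg(-3) = 3
  v10 = add(-3, 3) = 0

Second demand — change propagation:
  no demanded computation ever read in4, so the edit dirties nothing and nothing runs.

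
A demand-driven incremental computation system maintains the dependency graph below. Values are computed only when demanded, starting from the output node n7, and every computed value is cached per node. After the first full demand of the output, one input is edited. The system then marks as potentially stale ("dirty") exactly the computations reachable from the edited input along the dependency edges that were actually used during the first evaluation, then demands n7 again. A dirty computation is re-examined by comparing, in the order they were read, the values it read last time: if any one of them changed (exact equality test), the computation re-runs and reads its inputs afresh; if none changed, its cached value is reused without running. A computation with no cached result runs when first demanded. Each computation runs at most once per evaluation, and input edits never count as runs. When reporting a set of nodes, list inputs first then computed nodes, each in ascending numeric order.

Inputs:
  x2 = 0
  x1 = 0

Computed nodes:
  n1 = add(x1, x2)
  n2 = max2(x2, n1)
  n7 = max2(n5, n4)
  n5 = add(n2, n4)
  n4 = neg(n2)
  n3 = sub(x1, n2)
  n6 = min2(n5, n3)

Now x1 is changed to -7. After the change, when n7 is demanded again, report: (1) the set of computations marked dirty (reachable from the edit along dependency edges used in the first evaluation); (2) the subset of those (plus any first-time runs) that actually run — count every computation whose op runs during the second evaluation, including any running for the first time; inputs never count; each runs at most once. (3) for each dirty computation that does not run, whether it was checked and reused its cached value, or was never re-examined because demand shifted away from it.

First evaluation (everything demanded from the output):
  n1 = add(0, 0) = 0
  n2 = max2(0, 0) = 0
  n4 = neg(0) = 0
  n5 = add(0, 0) = 0
  n7 = max2(0, 0) = 0

Propagation after the edit:
  n1: runs — x1 0->-7; result -7.
  n2: runs — n1 0->-7; result 0 (same value as before).
  n4: checked — values it read are unchanged (n2 unchanged); reused cached 0 without running.
  n5: checked — values it read are unchanged (n2 unchanged, n4 unchanged); reused cached 0 without running.
  n7: checked — values it read are unchanged (n5 unchanged, n4 unchanged); reused cached 0 without running.

Key observation: the change is absorbed at n2 — it re-runs but produces the same value, and the output's value is unchanged.

Marked dirty: n1, n2, n4, n5, n7.
Computations that run: n1, n2 — 2 in total.
Checked but reused from cache: n4, n5, n7.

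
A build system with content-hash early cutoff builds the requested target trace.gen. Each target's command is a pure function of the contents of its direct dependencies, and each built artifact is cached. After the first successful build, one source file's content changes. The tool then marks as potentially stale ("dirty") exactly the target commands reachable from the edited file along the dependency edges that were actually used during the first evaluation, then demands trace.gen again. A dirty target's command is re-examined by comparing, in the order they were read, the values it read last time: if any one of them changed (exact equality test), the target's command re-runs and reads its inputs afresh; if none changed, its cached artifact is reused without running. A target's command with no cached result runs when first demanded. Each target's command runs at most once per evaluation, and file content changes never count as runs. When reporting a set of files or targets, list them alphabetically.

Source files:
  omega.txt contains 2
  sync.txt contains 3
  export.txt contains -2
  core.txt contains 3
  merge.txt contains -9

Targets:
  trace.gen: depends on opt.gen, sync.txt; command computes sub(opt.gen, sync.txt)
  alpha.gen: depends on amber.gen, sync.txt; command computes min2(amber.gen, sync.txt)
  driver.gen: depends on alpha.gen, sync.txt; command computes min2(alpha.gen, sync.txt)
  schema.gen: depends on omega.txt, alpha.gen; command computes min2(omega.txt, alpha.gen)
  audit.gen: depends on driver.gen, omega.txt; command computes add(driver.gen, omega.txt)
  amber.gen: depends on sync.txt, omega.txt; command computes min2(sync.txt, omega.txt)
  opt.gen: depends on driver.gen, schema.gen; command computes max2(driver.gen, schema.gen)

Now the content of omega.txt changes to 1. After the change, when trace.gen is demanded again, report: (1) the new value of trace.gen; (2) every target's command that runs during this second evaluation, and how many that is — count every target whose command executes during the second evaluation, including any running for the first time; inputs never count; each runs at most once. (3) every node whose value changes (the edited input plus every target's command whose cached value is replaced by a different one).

First evaluation (everything demanded from the output):
  amber.gen = min2(3, 2) = 2
  alpha.gen = min2(2, 3) = 2
  driver.gen = min2(2, 3) = 2
  schema.gen = min2(2, 2) = 2
  opt.gen = max2(2, 2) = 2
  trace.gen = sub(2, 3) = -1

Propagation after the edit:
  amber.gen: runs — omega.txt 2->1; result 1.
  alpha.gen: runs — amber.gen 2->1; result 1.
  driver.gen: runs — alpha.gen 2->1; result 1.
  schema.gen: runs — omega.txt 2->1; alpha.gen 2->1; result 1.
  opt.gen: runs — driver.gen 2->1; schema.gen 2->1; result 1.
  trace.gen: runs — opt.gen 2->1; result -2.

New value of trace.gen: -2.
Target commands that run: alpha.gen, amber.gen, driver.gen, opt.gen, schema.gen, trace.gen — 6 in total.
Values that change: alpha.gen, amber.gen, driver.gen, omega.txt, opt.gen, schema.gen, trace.gen.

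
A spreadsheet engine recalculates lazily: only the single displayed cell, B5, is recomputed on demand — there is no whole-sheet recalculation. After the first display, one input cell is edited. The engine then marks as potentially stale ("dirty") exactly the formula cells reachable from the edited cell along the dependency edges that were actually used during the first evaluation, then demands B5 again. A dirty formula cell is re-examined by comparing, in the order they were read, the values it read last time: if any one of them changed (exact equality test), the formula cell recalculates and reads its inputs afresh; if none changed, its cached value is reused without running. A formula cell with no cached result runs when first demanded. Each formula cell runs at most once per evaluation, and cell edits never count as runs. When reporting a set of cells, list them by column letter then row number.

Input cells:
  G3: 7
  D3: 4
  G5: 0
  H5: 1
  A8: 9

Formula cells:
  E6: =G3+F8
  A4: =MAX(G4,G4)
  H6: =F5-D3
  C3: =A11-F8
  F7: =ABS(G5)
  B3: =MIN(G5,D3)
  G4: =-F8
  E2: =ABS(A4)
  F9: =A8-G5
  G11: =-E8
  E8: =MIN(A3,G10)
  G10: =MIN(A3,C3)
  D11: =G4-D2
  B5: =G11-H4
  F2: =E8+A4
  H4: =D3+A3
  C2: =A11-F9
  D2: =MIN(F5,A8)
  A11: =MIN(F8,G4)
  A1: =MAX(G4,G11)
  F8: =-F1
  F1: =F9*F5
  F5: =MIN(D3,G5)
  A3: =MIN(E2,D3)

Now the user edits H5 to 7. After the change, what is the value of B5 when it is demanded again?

New value of B5: -4.
Key observation: H5 is never demanded by the output, so the edit triggers no recomputation at all.

First evaluation (everything demanded from the output):
  F5 = MIN(4, 0) = 0
  F9 = 9 - 0 = 9
  F1 = 9 * 0 = 0
  F8 = -(0) = 0
  G4 = -(0) = 0
  A4 = MAX(0, 0) = 0
  A11 = MIN(0, 0) = 0
  C3 = 0 - 0 = 0
  E2 = ABS(0) = 0
  A3 = MIN(0, 4) = 0
  G10 = MIN(0, 0) = 0
  E8 = MIN(0, 0) = 0
  G11 = -(0) = 0
  H4 = 4 + 0 = 4
  B5 = 0 - 4 = -4

Propagation after the edit:
  H5 feeds no computation that the output demands — nothing is marked dirty and nothing runs.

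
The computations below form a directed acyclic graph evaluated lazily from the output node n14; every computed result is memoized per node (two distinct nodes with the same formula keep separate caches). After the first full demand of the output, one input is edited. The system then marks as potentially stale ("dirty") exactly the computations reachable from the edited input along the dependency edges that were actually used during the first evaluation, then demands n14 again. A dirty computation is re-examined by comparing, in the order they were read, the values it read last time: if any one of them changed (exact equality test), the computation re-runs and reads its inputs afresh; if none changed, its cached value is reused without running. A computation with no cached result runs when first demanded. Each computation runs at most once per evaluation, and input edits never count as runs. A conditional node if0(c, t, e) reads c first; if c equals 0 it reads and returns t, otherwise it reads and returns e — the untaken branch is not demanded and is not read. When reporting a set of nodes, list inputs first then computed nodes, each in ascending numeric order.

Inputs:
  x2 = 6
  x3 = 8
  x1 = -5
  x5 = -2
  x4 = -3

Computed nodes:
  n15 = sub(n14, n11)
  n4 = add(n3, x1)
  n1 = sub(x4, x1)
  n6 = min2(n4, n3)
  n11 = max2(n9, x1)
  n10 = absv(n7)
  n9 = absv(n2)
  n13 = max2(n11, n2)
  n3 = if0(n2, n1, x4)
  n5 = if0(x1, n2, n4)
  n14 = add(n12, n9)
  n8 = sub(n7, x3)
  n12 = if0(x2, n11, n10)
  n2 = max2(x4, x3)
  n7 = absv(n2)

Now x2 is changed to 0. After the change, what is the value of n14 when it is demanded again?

Demanding n14 again yields 16.
Note the branch switch — n11 had no cache and runs now for the first time.

First demand of the output computes:
  n2 = max2(-3, 8) = 8
  n7 = absv(8) = 8
  n9 = absv(8) = 8
  n10 = absv(8) = 8
  n12 = if0(x2=6 -> else branch n10) = 8
  n14 = add(8, 8) = 16

After the edit, cleaning proceeds:
  n11: had never run; runs now, result 8.
  n12: a read changed (x2 6->0) — executes, giving 8 — identical to its old value.
  n14: dirty, but its reads are unchanged (n12 unchanged, n9 unchanged); cached 16 stands.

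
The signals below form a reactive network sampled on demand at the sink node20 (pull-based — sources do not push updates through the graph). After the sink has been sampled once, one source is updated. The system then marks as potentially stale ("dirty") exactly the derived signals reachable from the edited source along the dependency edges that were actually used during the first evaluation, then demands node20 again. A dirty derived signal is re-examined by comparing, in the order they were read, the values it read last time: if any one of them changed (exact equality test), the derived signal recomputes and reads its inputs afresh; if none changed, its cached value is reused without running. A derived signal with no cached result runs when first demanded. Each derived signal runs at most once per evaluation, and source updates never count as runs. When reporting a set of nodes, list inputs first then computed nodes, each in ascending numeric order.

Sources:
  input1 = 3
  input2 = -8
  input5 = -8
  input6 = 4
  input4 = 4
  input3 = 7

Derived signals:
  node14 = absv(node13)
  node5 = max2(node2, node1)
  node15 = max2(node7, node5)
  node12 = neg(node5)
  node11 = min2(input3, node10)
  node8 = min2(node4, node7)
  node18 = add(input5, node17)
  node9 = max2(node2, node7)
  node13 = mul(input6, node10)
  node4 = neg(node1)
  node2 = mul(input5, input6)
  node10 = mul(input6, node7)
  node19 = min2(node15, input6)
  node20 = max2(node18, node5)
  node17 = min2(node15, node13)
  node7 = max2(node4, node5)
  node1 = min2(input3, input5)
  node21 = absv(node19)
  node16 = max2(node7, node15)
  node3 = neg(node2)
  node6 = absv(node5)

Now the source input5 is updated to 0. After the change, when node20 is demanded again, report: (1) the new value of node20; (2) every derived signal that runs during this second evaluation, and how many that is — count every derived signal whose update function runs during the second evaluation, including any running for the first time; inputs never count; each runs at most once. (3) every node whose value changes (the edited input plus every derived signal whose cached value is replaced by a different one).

node20 now evaluates to 0.
Run set: node1, node2, node4, node5, node7, node10, node13, node15, node17, node18, node20 (11 run).
Changed values: input5, node1, node2, node4, node5, node7, node10, node13, node15, node17.

Initial pass — values computed on the first demand:
  node1 = min2(7, -8) = -8
  node2 = mul(-8, 4) = -32
  node4 = neg(-8) = 8
  node5 = max2(-32, -8) = -8
  node7 = max2(8, -8) = 8
  node10 = mul(4, 8) = 32
  node13 = mul(4, 32) = 128
  node15 = max2(8, -8) = 8
  node17 = min2(8, 128) = 8
  node18 = add(-8, 8) = 0
  node20 = max2(0, -8) = 0

Second demand — change propagation:
  node1: re-runs because input5 -8->0; new result 0.
  node2: re-runs because input5 -8->0; new result 0.
  node4: re-runs because node1 -8->0; new result 0.
  node5: re-runs because node2 -32->0; node1 -8->0; new result 0.
  node7: re-runs because node4 8->0; node5 -8->0; new result 0.
  node10: re-runs because node7 8->0; new result 0.
  node13: re-runs because node10 32->0; new result 0.
  node15: re-runs because node7 8->0; node5 -8->0; new result 0.
  node17: re-runs because node15 8->0; node13 128->0; new result 0.
  node18: re-runs because input5 -8->0; node17 8->0; new result 0 (unchanged).
  node20: re-runs because node5 -8->0; new result 0 (unchanged).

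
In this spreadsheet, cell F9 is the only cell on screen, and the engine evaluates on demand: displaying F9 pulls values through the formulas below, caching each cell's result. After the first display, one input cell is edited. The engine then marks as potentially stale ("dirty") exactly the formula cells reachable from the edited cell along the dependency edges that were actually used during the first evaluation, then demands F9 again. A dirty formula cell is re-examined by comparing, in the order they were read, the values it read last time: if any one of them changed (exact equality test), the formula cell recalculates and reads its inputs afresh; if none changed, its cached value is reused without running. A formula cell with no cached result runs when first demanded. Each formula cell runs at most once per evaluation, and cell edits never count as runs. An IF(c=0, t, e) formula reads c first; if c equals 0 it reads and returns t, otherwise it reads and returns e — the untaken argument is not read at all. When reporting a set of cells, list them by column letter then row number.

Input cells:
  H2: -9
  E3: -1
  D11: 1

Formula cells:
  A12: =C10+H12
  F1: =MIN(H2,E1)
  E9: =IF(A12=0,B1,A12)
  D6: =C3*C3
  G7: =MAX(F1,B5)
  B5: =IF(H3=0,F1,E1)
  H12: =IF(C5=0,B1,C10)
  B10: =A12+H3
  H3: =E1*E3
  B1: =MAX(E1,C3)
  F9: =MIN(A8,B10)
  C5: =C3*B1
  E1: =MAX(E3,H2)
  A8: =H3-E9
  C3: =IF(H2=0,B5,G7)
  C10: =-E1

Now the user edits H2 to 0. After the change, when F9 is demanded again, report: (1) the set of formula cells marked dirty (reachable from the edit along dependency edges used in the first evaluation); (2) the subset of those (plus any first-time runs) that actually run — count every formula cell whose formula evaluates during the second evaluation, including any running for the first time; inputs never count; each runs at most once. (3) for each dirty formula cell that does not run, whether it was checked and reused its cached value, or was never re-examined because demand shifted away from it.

Initial pass — values computed on the first demand:
  E1 = MAX(-1, -9) = -1
  C10 = -(-1) = 1
  F1 = MIN(-9, -1) = -9
  H3 = -1 * -1 = 1
  B5 = IF(H3=0: H3=1 -> else branch E1) = -1
  G7 = MAX(-9, -1) = -1
  C3 = IF(H2=0: H2=-9 -> else branch G7) = -1
  B1 = MAX(-1, -1) = -1
  C5 = -1 * -1 = 1
  H12 = IF(C5=0: C5=1 -> else branch C10) = 1
  A12 = 1 + 1 = 2
  B10 = 2 + 1 = 3
  E9 = IF(A12=0: A12=2 -> else branch A12) = 2
  A8 = 1 - 2 = -1
  F9 = MIN(-1, 3) = -1

Second demand — change propagation:
  E1: re-runs because H2 -9->0; new result 0.
  C10: re-runs because E1 -1->0; new result 0.
  F1: re-runs because H2 -9->0; E1 -1->0; new result 0.
  H3: re-runs because E1 -1->0; new result 0.
  B5: re-runs because H3 1->0; E1 -1->0; new result 0.
  G7: dirty yet unreached — the second evaluation never asks for it.
  C3: re-runs because H2 -9->0; new result 0.
  B1: re-runs because E1 -1->0; C3 -1->0; new result 0.
  C5: re-runs because C3 -1->0; B1 -1->0; new result 0.
  H12: re-runs because C5 1->0; C10 1->0; new result 0.
  A12: re-runs because C10 1->0; H12 1->0; new result 0.
  B10: re-runs because A12 2->0; H3 1->0; new result 0.
  E9: re-runs because A12 2->0; A12 2->0; new result 0.
  A8: re-runs because H3 1->0; E9 2->0; new result 0.
  F9: re-runs because A8 -1->0; B10 3->0; new result 0.

The important point: the flipped condition redirects demand; G7 is left stale, never re-checked.

Dirty set: A8, A12, B1, B5, B10, C3, C5, C10, E1, E9, F1, F9, G7, H3, H12.
Run set: A8, A12, B1, B5, B10, C3, C5, C10, E1, E9, F1, F9, H3, H12 (14 run).
Left stale — demand moved off them: G7.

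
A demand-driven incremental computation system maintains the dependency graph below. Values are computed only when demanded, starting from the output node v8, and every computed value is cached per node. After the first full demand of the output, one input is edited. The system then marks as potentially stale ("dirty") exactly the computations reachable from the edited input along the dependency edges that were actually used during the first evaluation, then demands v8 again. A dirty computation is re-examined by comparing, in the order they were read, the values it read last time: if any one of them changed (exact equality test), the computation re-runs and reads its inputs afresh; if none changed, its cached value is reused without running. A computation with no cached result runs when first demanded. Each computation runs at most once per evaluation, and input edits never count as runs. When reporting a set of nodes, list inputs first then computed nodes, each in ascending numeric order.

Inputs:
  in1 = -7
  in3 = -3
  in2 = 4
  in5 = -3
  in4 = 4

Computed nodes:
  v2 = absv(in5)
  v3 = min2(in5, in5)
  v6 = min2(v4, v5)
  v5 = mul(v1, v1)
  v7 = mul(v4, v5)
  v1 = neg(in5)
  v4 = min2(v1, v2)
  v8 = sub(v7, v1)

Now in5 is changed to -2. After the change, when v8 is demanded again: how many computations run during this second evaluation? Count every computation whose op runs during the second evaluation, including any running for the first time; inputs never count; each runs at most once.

First evaluation (everything demanded from the output):
  v1 = neg(-3) = 3
  v2 = absv(-3) = 3
  v4 = min2(3, 3) = 3
  v5 = mul(3, 3) = 9
  v7 = mul(3, 9) = 27
  v8 = sub(27, 3) = 24

Propagation after the edit:
  v1: runs — in5 -3->-2; result 2.
  v2: runs — in5 -3->-2; result 2.
  v4: runs — v1 3->2; v2 3->2; result 2.
  v5: runs — v1 3->2; v1 3->2; result 4.
  v7: runs — v4 3->2; v5 9->4; result 8.
  v8: runs — v7 27->8; v1 3->2; result 6.

Computations that run: v1, v2, v4, v5, v7, v8 — 6 in total.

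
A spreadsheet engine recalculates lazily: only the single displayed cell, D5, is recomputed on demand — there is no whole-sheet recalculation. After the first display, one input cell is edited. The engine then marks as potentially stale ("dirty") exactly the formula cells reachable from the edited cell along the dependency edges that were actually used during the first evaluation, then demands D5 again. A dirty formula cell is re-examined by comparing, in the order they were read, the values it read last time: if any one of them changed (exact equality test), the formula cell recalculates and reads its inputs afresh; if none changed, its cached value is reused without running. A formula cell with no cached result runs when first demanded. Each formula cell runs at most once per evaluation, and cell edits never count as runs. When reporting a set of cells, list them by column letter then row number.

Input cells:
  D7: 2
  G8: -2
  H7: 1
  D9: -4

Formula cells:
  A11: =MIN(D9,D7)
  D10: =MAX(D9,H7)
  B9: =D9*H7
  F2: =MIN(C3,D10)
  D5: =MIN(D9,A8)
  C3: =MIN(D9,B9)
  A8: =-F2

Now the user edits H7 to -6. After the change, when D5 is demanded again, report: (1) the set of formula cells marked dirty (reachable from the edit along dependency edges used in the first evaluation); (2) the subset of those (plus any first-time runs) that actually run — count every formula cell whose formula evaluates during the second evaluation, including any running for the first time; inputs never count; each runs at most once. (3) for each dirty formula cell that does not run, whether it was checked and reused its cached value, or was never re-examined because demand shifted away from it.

Marked dirty: A8, B9, C3, D5, D10, F2.
Formula cells that run: B9, C3, D10, F2 — 4 in total.
Checked but reused from cache: A8, D5.
Key observation: the cutoff stops propagation at A8 — its inputs' values are unchanged, so it reuses its cache.

First evaluation (everything demanded from the output):
  B9 = -4 * 1 = -4
  C3 = MIN(-4, -4) = -4
  D10 = MAX(-4, 1) = 1
  F2 = MIN(-4, 1) = -4
  A8 = -(-4) = 4
  D5 = MIN(-4, 4) = -4

Propagation after the edit:
  B9: runs — H7 1->-6; result 24.
  C3: runs — B9 -4->24; result -4 (same value as before).
  D10: runs — H7 1->-6; result -4.
  F2: runs — D10 1->-4; result -4 (same value as before).
  A8: checked — values it read are unchanged (F2 unchanged); reused cached 4 without running.
  D5: checked — values it read are unchanged (D9 unchanged, A8 unchanged); reused cached -4 without running.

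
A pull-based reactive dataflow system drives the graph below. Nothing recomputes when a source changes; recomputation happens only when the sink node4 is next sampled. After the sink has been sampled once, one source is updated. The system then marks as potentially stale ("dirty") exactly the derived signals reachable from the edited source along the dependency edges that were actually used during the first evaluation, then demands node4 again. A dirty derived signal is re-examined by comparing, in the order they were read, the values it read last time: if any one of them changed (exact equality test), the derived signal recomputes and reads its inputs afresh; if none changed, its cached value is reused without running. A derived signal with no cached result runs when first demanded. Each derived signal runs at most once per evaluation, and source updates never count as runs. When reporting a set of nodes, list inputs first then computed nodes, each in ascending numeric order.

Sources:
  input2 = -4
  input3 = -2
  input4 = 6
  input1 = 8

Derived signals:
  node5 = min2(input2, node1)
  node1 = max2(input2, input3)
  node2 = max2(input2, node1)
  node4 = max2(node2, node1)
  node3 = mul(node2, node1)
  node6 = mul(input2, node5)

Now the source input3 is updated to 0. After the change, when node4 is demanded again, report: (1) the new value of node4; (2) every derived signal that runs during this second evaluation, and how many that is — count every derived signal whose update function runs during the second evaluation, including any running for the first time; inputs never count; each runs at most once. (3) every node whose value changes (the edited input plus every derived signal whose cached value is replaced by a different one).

New value of node4: 0.
Derived signals that run: node1, node2, node4 — 3 in total.
Values that change: input3, node1, node2, node4.

First evaluation (everything demanded from the output):
  node1 = max2(-4, -2) = -2
  node2 = max2(-4, -2) = -2
  node4 = max2(-2, -2) = -2

Propagation after the edit:
  node1: runs — input3 -2->0; result 0.
  node2: runs — node1 -2->0; result 0.
  node4: runs — node2 -2->0; node1 -2->0; result 0.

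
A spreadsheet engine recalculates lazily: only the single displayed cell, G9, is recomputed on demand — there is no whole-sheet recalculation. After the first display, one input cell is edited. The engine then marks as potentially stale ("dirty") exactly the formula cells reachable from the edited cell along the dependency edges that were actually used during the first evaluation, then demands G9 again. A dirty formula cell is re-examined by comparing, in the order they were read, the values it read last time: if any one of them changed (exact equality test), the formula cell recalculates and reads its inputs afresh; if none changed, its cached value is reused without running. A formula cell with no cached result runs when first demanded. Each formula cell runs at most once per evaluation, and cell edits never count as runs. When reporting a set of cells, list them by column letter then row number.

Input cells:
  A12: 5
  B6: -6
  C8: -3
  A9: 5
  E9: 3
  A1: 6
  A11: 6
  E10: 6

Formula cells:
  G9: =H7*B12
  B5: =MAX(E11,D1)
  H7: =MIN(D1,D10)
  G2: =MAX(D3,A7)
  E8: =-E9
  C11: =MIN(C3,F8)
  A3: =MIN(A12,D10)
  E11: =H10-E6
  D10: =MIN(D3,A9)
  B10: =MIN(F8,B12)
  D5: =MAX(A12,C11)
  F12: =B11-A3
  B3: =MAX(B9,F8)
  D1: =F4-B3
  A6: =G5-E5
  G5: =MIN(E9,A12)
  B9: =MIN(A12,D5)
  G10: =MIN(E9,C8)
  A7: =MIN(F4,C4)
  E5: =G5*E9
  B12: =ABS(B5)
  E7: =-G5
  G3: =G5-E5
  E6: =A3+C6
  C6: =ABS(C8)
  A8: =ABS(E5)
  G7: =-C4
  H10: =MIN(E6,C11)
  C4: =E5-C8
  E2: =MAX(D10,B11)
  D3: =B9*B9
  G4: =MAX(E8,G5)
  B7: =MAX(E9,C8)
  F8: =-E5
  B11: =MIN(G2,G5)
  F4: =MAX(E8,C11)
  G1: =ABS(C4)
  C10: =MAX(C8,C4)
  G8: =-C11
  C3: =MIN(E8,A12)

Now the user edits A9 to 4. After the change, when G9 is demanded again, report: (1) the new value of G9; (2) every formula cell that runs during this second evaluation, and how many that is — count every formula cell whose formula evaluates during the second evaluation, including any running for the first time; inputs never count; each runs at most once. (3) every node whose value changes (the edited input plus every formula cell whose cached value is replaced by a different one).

New value of G9: -64.
Formula cells that run: A3, B5, D10, E6, E11, H7, H10 — 7 in total.
Values that change: A3, A9, D10, E6, E11.
Key observation: the cutoff stops propagation at B12 — its inputs' values are unchanged, so it reuses its cache.

First evaluation (everything demanded from the output):
  C6 = ABS(-3) = 3
  E8 = -(3) = -3
  C3 = MIN(-3, 5) = -3
  G5 = MIN(3, 5) = 3
  E5 = 3 * 3 = 9
  F8 = -(9) = -9
  C11 = MIN(-3, -9) = -9
  D5 = MAX(5, -9) = 5
  B9 = MIN(5, 5) = 5
  B3 = MAX(5, -9) = 5
  D3 = 5 * 5 = 25
  D10 = MIN(25, 5) = 5
  A3 = MIN(5, 5) = 5
  E6 = 5 + 3 = 8
  F4 = MAX(-3, -9) = -3
  D1 = -3 - 5 = -8
  H7 = MIN(-8, 5) = -8
  H10 = MIN(8, -9) = -9
  E11 = -9 - 8 = -17
  B5 = MAX(-17, -8) = -8
  B12 = ABS(-8) = 8
  G9 = -8 * 8 = -64

Propagation after the edit:
  D10: runs — A9 5->4; result 4.
  A3: runs — D10 5->4; result 4.
  E6: runs — A3 5->4; result 7.
  H7: runs — D10 5->4; result -8 (same value as before).
  H10: runs — E6 8->7; result -9 (same value as before).
  E11: runs — E6 8->7; result -16.
  B5: runs — E11 -17->-16; result -8 (same value as before).
  B12: checked — values it read are unchanged (B5 unchanged); reused cached 8 without running.
  G9: checked — values it read are unchanged (H7 unchanged, B12 unchanged); reused cached -64 without running.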